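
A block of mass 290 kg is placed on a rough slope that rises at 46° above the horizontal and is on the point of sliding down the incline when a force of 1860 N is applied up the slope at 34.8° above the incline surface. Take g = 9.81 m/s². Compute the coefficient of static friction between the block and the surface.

On the verge of sliding down the incline, friction is at its maximum μN and acts up the slope.
Perpendicular to incline: N = W cos 46° − P sin 34.8° = 1976 − 1062 = 914.7 N.
Along incline: P cos 34.8° + μN = W sin 46° → μ = (W sin 46° − P cos 34.8°) / N = 0.5675.

μ ≈ 0.568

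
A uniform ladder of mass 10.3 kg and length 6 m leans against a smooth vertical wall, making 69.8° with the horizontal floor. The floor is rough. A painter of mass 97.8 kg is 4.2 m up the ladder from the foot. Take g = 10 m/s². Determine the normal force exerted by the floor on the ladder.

N_floor ≈ 1080 N

ΣF_y = 0: N_floor = 10.3×10 + 97.8×10 = 1081 N.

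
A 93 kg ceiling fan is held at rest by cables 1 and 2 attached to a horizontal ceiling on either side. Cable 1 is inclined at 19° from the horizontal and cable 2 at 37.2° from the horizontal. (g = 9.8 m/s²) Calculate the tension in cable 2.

Weight W = 93 × 9.8 = 911.4 N acts straight down.
Horizontal: T_1 cos 19° = T_2 cos 37.2°  →  T_1 = 0.8424 T_2.
Vertical: T_1 sin 19° + T_2 sin 37.2° = 911.4.
Substituting the horizontal relation into the vertical equation gives 0.8789 T_2 = 911.4, so T_2 = 1037 N.

T_2 ≈ 1040 N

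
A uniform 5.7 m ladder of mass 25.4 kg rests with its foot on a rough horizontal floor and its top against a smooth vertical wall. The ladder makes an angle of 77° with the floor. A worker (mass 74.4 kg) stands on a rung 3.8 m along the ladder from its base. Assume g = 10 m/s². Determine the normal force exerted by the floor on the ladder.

ΣF_y = 0: N_floor = 25.4×10 + 74.4×10 = 998 N.

N_floor ≈ 998 N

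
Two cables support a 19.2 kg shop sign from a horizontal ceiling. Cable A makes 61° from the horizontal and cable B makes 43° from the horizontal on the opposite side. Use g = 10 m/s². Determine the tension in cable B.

T_B ≈ 95.9 N

Weight W = 19.2 × 10 = 192 N acts straight down.
Horizontal: T_A cos 61° = T_B cos 43°  →  T_A = 1.509 T_B.
Vertical: T_A sin 61° + T_B sin 43° = 192.
Substituting the horizontal relation into the vertical equation gives 2.001 T_B = 192, so T_B = 95.93 N.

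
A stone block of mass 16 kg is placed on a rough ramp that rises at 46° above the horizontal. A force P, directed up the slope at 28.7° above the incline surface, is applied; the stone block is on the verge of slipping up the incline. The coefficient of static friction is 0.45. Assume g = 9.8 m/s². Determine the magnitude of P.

On the verge of sliding up the incline, friction equals μN and acts down the slope.
Perpendicular: N + P sin 28.7° = W cos 46° = 108.9 N.
Along incline: P cos 28.7° = W sin 46° + μN  with W sin 46° = 112.8 N.
Solving the pair for P and N: P = 148 N, N = 37.85 N (and f = μN = 17.03 N).

P ≈ 148 N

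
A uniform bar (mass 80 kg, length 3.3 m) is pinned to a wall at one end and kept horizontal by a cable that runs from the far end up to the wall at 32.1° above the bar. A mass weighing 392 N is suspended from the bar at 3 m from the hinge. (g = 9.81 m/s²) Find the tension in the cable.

Take torques about the hinge: T sin 32.1° · 3.3 = 80×9.81×1.65 + 392×3 = 2470.9 N·m.
So T = 2470.9 / (0.5314 × 3.3) = 1409 N.

T ≈ 1410 N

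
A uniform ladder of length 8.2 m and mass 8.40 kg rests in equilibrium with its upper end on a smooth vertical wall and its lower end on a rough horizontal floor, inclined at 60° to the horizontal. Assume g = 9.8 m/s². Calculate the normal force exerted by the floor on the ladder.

ΣF_y = 0: N_floor = 8.40×9.8 = 82.32 N.

N_floor ≈ 82.3 N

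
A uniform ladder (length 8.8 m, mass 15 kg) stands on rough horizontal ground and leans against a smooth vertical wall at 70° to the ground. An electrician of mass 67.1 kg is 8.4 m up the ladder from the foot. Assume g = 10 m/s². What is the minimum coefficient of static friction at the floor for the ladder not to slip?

μ_min ≈ 0.317

ΣF_y = 0: N_floor = 15×10 + 67.1×10 = 821 N.
Torques about the foot: N_wall · 8.8 sin 70° = 15×10×4.4 cos 70° + 67.1×10×8.4 cos 70° → N_wall = 260.42 N.
ΣF_x = 0: f_floor = N_wall = 260.42 N.
μ_min = f_floor / N_floor = 260.42 / 821 = 0.3172.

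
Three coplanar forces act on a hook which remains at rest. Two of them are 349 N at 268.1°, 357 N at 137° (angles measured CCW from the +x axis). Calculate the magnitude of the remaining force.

Sum the known components: ΣF_x = -272.7 N, ΣF_y = -105.3 N.
For equilibrium the remaining force must supply (−ΣF_x, −ΣF_y) = (272.7, 105.3) N.
Magnitude = √((272.7)² + (105.3)²) = 292.3 N; direction = atan2(105.3, 272.7) = 21.1°.

F ≈ 292 N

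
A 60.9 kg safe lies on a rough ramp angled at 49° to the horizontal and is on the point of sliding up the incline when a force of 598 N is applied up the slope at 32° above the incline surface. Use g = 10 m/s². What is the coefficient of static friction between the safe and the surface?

On the verge of sliding up the incline, friction is at its maximum μN and acts down the slope.
Perpendicular to incline: N = W cos 49° − P sin 32° = 399.5 − 316.9 = 82.65 N.
Along incline: P cos 32° − μN = W sin 49° → μ = −(W sin 49° − P cos 32°) / N = 0.5749.

μ ≈ 0.575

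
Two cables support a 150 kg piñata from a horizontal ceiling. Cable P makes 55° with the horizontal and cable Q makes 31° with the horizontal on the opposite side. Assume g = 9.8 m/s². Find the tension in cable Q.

Weight W = 150 × 9.8 = 1470 N acts straight down.
Horizontal: T_P cos 55° = T_Q cos 31°  →  T_P = 1.494 T_Q.
Vertical: T_P sin 55° + T_Q sin 31° = 1470.
Substituting the horizontal relation into the vertical equation gives 1.739 T_Q = 1470, so T_Q = 845.2 N.

T_Q ≈ 845 N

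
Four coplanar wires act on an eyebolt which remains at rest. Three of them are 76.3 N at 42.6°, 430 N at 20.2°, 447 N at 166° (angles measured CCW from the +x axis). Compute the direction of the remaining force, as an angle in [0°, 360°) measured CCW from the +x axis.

Sum the known components: ΣF_x = 25.99 N, ΣF_y = 308.3 N.
For equilibrium the remaining force must supply (−ΣF_x, −ΣF_y) = (-25.99, -308.3) N.
Magnitude = √((-25.99)² + (-308.3)²) = 309.4 N; direction = atan2(-308.3, -25.99) = 265.2°.

θ ≈ 265°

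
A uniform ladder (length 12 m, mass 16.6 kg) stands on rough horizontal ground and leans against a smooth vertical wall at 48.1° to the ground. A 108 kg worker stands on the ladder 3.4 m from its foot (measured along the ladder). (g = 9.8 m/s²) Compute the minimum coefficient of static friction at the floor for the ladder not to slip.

μ_min ≈ 0.280

ΣF_y = 0: N_floor = 16.6×9.8 + 108×9.8 = 1221.1 N.
Torques about the foot: N_wall · 12 sin 48.1° = 16.6×9.8×6 cos 48.1° + 108×9.8×3.4 cos 48.1° → N_wall = 342.05 N.
ΣF_x = 0: f_floor = N_wall = 342.05 N.
μ_min = f_floor / N_floor = 342.05 / 1221.1 = 0.2801.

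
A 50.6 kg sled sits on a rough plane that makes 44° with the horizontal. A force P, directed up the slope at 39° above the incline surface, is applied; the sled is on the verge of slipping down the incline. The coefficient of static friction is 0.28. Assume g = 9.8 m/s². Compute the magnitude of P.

P ≈ 407 N

On the verge of sliding down the incline, friction equals μN and acts up the slope.
Perpendicular: N + P sin 39° = W cos 44° = 356.7 N.
Along incline: P cos 39° + μN = W sin 44° with W sin 44° = 344.5 N.
Solving the pair for P and N: P = 407 N, N = 100.6 N (and f = μN = 28.16 N).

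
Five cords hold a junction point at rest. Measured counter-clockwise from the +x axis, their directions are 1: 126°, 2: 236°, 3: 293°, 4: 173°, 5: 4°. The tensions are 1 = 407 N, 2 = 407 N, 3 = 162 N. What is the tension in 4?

Resolve: ΣF_x = 407 cos 126° + 407 cos 236° + 162 cos 293° + T_4 cos 173° + T_5 cos 4° = 0.
        ΣF_y = 407 sin 126° + 407 sin 236° + 162 sin 293° + T_4 sin 173° + T_5 sin 4° = 0.
The known terms sum to (-403.5, -157.3) N, so -0.9925 T_4 + 0.9976 T_5 = 403.5 and 0.1219 T_4 + 0.0698 T_5 = 157.3.
Solving simultaneously: T_4 = 674.7 N, T_5 = 1076 N.

T_4 ≈ 675 N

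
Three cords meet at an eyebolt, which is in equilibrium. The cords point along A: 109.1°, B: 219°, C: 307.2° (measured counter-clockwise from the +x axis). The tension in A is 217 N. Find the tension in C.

T_C ≈ 204 N

Resolve: ΣF_x = 217 cos 109.1° + T_B cos 219° + T_C cos 307.2° = 0.
        ΣF_y = 217 sin 109.1° + T_B sin 219° + T_C sin 307.2° = 0.
The known terms sum to (-71.01, 205.1) N, so -0.7771 T_B + 0.6046 T_C = 71.01 and -0.6293 T_B − 0.7965 T_C = -205.1.
Solving simultaneously: T_B = 67.45 N, T_C = 204.1 N.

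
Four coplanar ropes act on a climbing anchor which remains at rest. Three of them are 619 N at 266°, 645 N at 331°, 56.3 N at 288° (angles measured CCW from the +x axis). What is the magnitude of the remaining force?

F ≈ 1120 N

Sum the known components: ΣF_x = 538.3 N, ΣF_y = -983.7 N.
For equilibrium the remaining force must supply (−ΣF_x, −ΣF_y) = (-538.3, 983.7) N.
Magnitude = √((-538.3)² + (983.7)²) = 1121 N; direction = atan2(983.7, -538.3) = 118.7°.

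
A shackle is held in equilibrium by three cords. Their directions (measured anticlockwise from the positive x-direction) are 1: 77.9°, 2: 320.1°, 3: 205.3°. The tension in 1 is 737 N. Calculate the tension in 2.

Resolve: ΣF_x = 737 cos 77.9° + T_2 cos 320.1° + T_3 cos 205.3° = 0.
        ΣF_y = 737 sin 77.9° + T_2 sin 320.1° + T_3 sin 205.3° = 0.
The known terms sum to (154.5, 720.6) N, so 0.7672 T_2 − 0.9041 T_3 = -154.5 and -0.6414 T_2 − 0.4274 T_3 = -720.6.
Solving simultaneously: T_2 = 645 N, T_3 = 718.2 N.

T_2 ≈ 645 N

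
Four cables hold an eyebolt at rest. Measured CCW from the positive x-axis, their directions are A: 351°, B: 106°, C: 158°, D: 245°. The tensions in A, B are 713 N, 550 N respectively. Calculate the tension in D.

Resolve: ΣF_x = 713 cos 351° + 550 cos 106° + T_C cos 158° + T_D cos 245° = 0.
        ΣF_y = 713 sin 351° + 550 sin 106° + T_C sin 158° + T_D sin 245° = 0.
The known terms sum to (552.6, 417.2) N, so -0.9272 T_C − 0.4226 T_D = -552.6 and 0.3746 T_C − 0.9063 T_D = -417.2.
Solving simultaneously: T_C = 325 N, T_D = 594.6 N.

T_D ≈ 595 N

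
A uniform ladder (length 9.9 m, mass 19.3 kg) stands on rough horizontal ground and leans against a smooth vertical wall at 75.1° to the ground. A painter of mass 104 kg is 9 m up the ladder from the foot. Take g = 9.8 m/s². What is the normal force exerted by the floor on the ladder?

ΣF_y = 0: N_floor = 19.3×9.8 + 104×9.8 = 1208.3 N.

N_floor ≈ 1210 N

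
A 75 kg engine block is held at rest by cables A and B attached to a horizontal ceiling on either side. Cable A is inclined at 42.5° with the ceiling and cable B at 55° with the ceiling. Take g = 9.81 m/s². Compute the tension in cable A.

Weight W = 75 × 9.81 = 735.8 N acts straight down.
Horizontal: T_A cos 42.5° = T_B cos 55°  →  T_B = 1.285 T_A.
Vertical: T_A sin 42.5° + T_B sin 55° = 735.8.
Substituting the horizontal relation into the vertical equation gives 1.729 T_A = 735.8, so T_A = 425.7 N.

T_A ≈ 426 N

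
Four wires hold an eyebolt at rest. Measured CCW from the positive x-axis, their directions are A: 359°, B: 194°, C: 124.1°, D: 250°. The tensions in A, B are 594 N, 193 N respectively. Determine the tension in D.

T_D ≈ 376 N

Resolve: ΣF_x = 594 cos 359° + 193 cos 194° + T_C cos 124.1° + T_D cos 250° = 0.
        ΣF_y = 594 sin 359° + 193 sin 194° + T_C sin 124.1° + T_D sin 250° = 0.
The known terms sum to (406.6, -57.06) N, so -0.5606 T_C − 0.3420 T_D = -406.6 and 0.8281 T_C − 0.9397 T_D = 57.06.
Solving simultaneously: T_C = 495.8 N, T_D = 376.2 N.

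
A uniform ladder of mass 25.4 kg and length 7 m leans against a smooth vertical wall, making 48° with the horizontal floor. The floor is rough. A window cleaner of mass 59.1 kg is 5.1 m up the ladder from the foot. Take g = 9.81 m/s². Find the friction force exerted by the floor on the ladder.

f ≈ 493 N

Torques about the foot: N_wall · 7 sin 48° = 25.4×9.81×3.5 cos 48° + 59.1×9.81×5.1 cos 48° → N_wall = 492.51 N.
ΣF_x = 0: f_floor = N_wall = 492.51 N.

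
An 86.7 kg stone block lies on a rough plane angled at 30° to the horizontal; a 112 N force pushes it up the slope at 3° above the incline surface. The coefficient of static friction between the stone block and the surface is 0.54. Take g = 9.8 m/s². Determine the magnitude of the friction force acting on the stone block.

Axes along / perpendicular to the incline. W sin 30° = 424.8 N down-slope; W cos 30° = 735.8 N into the surface.
Perpendicular: N = W cos 30° − P sin 3° = 735.8 − 5.862 = 730 N.
Along incline: P cos 3° + f = W sin 30° (friction acts up-slope) → f = 424.8 − 111.8 = 313 N.
|f| = 313 N ≤ μN = 394.2 N, so the stone block is indeed static.

f ≈ 313 N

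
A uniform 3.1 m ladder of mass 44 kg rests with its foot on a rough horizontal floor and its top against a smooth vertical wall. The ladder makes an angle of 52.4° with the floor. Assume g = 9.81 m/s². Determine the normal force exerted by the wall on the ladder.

N_wall ≈ 166 N

Torques about the foot: N_wall · 3.1 sin 52.4° = 44×9.81×1.55 cos 52.4° → N_wall = 166.2 N.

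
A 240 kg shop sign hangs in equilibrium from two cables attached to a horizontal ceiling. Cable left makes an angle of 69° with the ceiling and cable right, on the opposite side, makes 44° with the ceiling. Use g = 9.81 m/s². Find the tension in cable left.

T_left ≈ 1840 N

Weight W = 240 × 9.81 = 2354 N acts straight down.
Horizontal: T_left cos 69° = T_right cos 44°  →  T_right = 0.4982 T_left.
Vertical: T_left sin 69° + T_right sin 44° = 2354.
Substituting the horizontal relation into the vertical equation gives 1.28 T_left = 2354, so T_left = 1840 N.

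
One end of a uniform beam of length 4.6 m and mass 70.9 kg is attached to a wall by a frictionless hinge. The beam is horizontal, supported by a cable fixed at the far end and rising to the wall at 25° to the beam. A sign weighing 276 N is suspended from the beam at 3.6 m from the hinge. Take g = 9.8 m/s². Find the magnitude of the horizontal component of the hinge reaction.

Take torques about the hinge: T sin 25° · 4.6 = 70.9×9.8×2.3 + 276×3.6 = 2591.7 N·m.
So T = 2591.7 / (0.4226 × 4.6) = 1333.1 N.
ΣF_x = 0: H_x = T cos 25° = 1208.2 N.

H_x ≈ 1210 N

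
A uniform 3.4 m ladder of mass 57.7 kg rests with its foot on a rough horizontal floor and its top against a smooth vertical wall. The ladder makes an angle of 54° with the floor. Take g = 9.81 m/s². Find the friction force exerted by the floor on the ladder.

f ≈ 206 N

Torques about the foot: N_wall · 3.4 sin 54° = 57.7×9.81×1.7 cos 54° → N_wall = 205.62 N.
ΣF_x = 0: f_floor = N_wall = 205.62 N.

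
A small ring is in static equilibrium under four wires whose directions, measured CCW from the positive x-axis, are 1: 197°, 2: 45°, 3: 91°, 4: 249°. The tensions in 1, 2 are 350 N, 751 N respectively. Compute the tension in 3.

Resolve: ΣF_x = 350 cos 197° + 751 cos 45° + T_3 cos 91° + T_4 cos 249° = 0.
        ΣF_y = 350 sin 197° + 751 sin 45° + T_3 sin 91° + T_4 sin 249° = 0.
The known terms sum to (196.3, 428.7) N, so -0.0175 T_3 − 0.3584 T_4 = -196.3 and 0.9998 T_3 − 0.9336 T_4 = -428.7.
Solving simultaneously: T_3 = 79.16 N, T_4 = 544 N.

T_3 ≈ 79.2 N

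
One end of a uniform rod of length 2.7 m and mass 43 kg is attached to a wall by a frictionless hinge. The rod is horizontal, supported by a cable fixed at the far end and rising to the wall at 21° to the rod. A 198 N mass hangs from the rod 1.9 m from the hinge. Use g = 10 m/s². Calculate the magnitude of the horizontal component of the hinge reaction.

H_x ≈ 923 N

Take torques about the hinge: T sin 21° · 2.7 = 43×10×1.35 + 198×1.9 = 956.7 N·m.
So T = 956.7 / (0.3584 × 2.7) = 988.74 N.
ΣF_x = 0: H_x = T cos 21° = 923.07 N.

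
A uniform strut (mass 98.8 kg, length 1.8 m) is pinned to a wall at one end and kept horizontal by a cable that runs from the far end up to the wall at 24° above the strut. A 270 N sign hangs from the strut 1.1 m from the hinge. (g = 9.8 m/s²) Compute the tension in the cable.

Take torques about the hinge: T sin 24° · 1.8 = 98.8×9.8×0.9 + 270×1.1 = 1168.4 N·m.
So T = 1168.4 / (0.4067 × 1.8) = 1595.9 N.

T ≈ 1600 N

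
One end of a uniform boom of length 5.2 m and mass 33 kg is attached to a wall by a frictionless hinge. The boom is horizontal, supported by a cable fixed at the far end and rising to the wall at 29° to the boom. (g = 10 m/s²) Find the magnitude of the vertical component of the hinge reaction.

Take torques about the hinge: T sin 29° · 5.2 = 33×10×2.6 = 858 N·m.
So T = 858 / (0.4848 × 5.2) = 340.34 N.
ΣF_y = 0: H_y = (33×10) − T sin 29° = 330 − 165 = 165 N.

|H_y| ≈ 165 N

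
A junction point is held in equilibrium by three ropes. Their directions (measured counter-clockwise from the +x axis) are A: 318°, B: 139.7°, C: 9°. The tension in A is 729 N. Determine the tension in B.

Resolve: ΣF_x = 729 cos 318° + T_B cos 139.7° + T_C cos 9° = 0.
        ΣF_y = 729 sin 318° + T_B sin 139.7° + T_C sin 9° = 0.
The known terms sum to (541.8, -487.8) N, so -0.7627 T_B + 0.9877 T_C = -541.8 and 0.6468 T_B + 0.1564 T_C = 487.8.
Solving simultaneously: T_B = 747.3 N, T_C = 28.53 N.

T_B ≈ 747 N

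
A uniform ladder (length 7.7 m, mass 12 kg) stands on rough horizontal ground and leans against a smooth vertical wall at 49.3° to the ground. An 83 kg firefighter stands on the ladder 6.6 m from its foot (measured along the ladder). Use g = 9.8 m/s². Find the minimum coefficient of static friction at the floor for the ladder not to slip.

μ_min ≈ 0.698

ΣF_y = 0: N_floor = 12×9.8 + 83×9.8 = 931 N.
Torques about the foot: N_wall · 7.7 sin 49.3° = 12×9.8×3.85 cos 49.3° + 83×9.8×6.6 cos 49.3° → N_wall = 650.26 N.
ΣF_x = 0: f_floor = N_wall = 650.26 N.
μ_min = f_floor / N_floor = 650.26 / 931 = 0.6985.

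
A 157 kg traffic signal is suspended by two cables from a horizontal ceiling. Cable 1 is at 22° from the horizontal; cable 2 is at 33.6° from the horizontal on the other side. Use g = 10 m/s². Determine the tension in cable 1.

T_1 ≈ 1580 N

Weight W = 157 × 10 = 1570 N acts straight down.
Horizontal: T_1 cos 22° = T_2 cos 33.6°  →  T_2 = 1.113 T_1.
Vertical: T_1 sin 22° + T_2 sin 33.6° = 1570.
Substituting the horizontal relation into the vertical equation gives 0.9906 T_1 = 1570, so T_1 = 1585 N.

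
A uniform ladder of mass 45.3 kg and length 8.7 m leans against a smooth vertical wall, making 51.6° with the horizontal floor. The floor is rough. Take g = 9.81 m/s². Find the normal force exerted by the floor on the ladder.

N_floor ≈ 444 N

ΣF_y = 0: N_floor = 45.3×9.81 = 444.39 N.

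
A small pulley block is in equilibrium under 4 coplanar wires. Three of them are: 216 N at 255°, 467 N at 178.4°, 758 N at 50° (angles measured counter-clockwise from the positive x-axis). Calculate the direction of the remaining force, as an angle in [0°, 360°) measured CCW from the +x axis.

Sum the known components: ΣF_x = -35.49 N, ΣF_y = 385.1 N.
For equilibrium the remaining force must supply (−ΣF_x, −ΣF_y) = (35.49, -385.1) N.
Magnitude = √((35.49)² + (-385.1)²) = 386.7 N; direction = atan2(-385.1, 35.49) = 275.3°.

θ ≈ 275°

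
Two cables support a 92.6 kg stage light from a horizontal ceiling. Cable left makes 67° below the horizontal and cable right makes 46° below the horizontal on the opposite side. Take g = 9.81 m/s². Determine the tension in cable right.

Weight W = 92.6 × 9.81 = 908.4 N acts straight down.
Horizontal: T_left cos 67° = T_right cos 46°  →  T_left = 1.778 T_right.
Vertical: T_left sin 67° + T_right sin 46° = 908.4.
Substituting the horizontal relation into the vertical equation gives 2.356 T_right = 908.4, so T_right = 385.6 N.

T_right ≈ 386 N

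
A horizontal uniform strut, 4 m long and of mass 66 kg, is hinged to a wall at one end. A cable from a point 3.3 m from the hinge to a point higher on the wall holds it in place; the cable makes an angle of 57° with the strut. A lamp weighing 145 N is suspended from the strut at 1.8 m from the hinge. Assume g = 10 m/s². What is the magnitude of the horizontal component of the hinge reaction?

H_x ≈ 311 N

Take torques about the hinge: T sin 57° · 3.3 = 66×10×2 + 145×1.8 = 1581 N·m.
So T = 1581 / (0.8387 × 3.3) = 571.25 N.
ΣF_x = 0: H_x = T cos 57° = 311.13 N.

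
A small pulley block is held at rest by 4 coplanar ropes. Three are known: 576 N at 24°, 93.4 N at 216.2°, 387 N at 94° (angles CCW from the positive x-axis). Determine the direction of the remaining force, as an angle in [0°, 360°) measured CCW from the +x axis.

θ ≈ 233°

Sum the known components: ΣF_x = 423.8 N, ΣF_y = 565.2 N.
For equilibrium the remaining force must supply (−ΣF_x, −ΣF_y) = (-423.8, -565.2) N.
Magnitude = √((-423.8)² + (-565.2)²) = 706.4 N; direction = atan2(-565.2, -423.8) = 233.1°.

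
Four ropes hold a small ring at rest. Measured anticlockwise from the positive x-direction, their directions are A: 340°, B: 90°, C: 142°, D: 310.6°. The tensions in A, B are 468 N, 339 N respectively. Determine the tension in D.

T_D ≈ 2080 N

Resolve: ΣF_x = 468 cos 340° + 339 cos 90° + T_C cos 142° + T_D cos 310.6° = 0.
        ΣF_y = 468 sin 340° + 339 sin 90° + T_C sin 142° + T_D sin 310.6° = 0.
The known terms sum to (439.8, 178.9) N, so -0.7880 T_C + 0.6508 T_D = -439.8 and 0.6157 T_C − 0.7593 T_D = -178.9.
Solving simultaneously: T_C = 2278 N, T_D = 2083 N.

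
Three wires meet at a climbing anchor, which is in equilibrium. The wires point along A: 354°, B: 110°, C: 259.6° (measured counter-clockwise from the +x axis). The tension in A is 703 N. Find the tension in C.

T_C ≈ 1250 N

Resolve: ΣF_x = 703 cos 354° + T_B cos 110° + T_C cos 259.6° = 0.
        ΣF_y = 703 sin 354° + T_B sin 110° + T_C sin 259.6° = 0.
The known terms sum to (699.1, -73.48) N, so -0.3420 T_B − 0.1805 T_C = -699.1 and 0.9397 T_B − 0.9836 T_C = 73.48.
Solving simultaneously: T_B = 1385 N, T_C = 1249 N.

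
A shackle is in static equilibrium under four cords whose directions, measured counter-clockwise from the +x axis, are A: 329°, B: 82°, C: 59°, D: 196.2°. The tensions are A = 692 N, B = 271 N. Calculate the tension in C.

Resolve: ΣF_x = 692 cos 329° + 271 cos 82° + T_C cos 59° + T_D cos 196.2° = 0.
        ΣF_y = 692 sin 329° + 271 sin 82° + T_C sin 59° + T_D sin 196.2° = 0.
The known terms sum to (630.9, -88.04) N, so 0.5150 T_C − 0.9603 T_D = -630.9 and 0.8572 T_C − 0.2790 T_D = 88.04.
Solving simultaneously: T_C = 383.5 N, T_D = 862.6 N.

T_C ≈ 383 N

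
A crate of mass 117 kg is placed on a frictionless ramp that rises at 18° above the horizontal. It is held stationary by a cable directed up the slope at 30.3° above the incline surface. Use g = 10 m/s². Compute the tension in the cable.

T ≈ 419 N

Take axes along and perpendicular to the incline. Weight components: W sin 18° = 361.5 N down-slope, W cos 18° = 1113 N into the surface.
Along incline: T cos 30.3° = W sin 18° → T = 418.8 N.
Perpendicular: N = W cos 18° − T sin 30.3° = 901.5 N.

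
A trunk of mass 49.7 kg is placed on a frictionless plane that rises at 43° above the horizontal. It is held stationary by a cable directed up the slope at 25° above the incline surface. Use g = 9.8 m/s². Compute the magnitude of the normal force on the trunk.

Take axes along and perpendicular to the incline. Weight components: W sin 43° = 332.2 N down-slope, W cos 43° = 356.2 N into the surface.
Along incline: T cos 25° = W sin 43° → T = 366.5 N.
Perpendicular: N = W cos 43° − T sin 25° = 201.3 N.

N ≈ 201 N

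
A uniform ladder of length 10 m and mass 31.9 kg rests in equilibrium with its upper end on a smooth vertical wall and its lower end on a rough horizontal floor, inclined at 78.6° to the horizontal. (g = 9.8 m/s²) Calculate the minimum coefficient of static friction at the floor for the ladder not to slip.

μ_min ≈ 0.101

ΣF_y = 0: N_floor = 31.9×9.8 = 312.62 N.
Torques about the foot: N_wall · 10 sin 78.6° = 31.9×9.8×5 cos 78.6° → N_wall = 31.518 N.
ΣF_x = 0: f_floor = N_wall = 31.518 N.
μ_min = f_floor / N_floor = 31.518 / 312.62 = 0.1008.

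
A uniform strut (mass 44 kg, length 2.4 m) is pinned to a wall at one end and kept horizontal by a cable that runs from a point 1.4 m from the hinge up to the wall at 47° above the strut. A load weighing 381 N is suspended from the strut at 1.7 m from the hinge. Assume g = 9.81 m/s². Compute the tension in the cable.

Take torques about the hinge: T sin 47° · 1.4 = 44×9.81×1.2 + 381×1.7 = 1165.7 N·m.
So T = 1165.7 / (0.7314 × 1.4) = 1138.5 N.

T ≈ 1140 N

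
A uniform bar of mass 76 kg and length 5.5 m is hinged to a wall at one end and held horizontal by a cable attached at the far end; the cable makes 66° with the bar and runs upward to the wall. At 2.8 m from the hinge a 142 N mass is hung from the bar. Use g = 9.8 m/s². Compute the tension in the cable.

Take torques about the hinge: T sin 66° · 5.5 = 76×9.8×2.75 + 142×2.8 = 2445.8 N·m.
So T = 2445.8 / (0.9135 × 5.5) = 486.77 N.

T ≈ 487 N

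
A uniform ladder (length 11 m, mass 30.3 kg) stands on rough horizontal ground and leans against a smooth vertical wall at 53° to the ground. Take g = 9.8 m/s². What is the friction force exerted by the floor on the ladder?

f ≈ 112 N

Torques about the foot: N_wall · 11 sin 53° = 30.3×9.8×5.5 cos 53° → N_wall = 111.88 N.
ΣF_x = 0: f_floor = N_wall = 111.88 N.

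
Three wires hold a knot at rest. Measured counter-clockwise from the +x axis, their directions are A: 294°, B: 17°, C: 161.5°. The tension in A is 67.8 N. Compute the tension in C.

Resolve: ΣF_x = 67.8 cos 294° + T_B cos 17° + T_C cos 161.5° = 0.
        ΣF_y = 67.8 sin 294° + T_B sin 17° + T_C sin 161.5° = 0.
The known terms sum to (27.58, -61.94) N, so 0.9563 T_B − 0.9483 T_C = -27.58 and 0.2924 T_B + 0.3173 T_C = 61.94.
Solving simultaneously: T_B = 86.08 N, T_C = 115.9 N.

T_C ≈ 116 N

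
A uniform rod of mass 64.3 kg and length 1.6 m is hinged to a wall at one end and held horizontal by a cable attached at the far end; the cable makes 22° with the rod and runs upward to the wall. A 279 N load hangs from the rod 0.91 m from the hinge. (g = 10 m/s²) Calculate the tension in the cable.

Take torques about the hinge: T sin 22° · 1.6 = 64.3×10×0.8 + 279×0.91 = 768.29 N·m.
So T = 768.29 / (0.3746 × 1.6) = 1281.8 N.

T ≈ 1280 N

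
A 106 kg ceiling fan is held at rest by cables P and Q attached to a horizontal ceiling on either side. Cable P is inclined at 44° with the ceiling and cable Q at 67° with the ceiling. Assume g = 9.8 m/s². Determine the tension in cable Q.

T_Q ≈ 800 N

Weight W = 106 × 9.8 = 1039 N acts straight down.
Horizontal: T_P cos 44° = T_Q cos 67°  →  T_P = 0.5432 T_Q.
Vertical: T_P sin 44° + T_Q sin 67° = 1039.
Substituting the horizontal relation into the vertical equation gives 1.298 T_Q = 1039, so T_Q = 800.4 N.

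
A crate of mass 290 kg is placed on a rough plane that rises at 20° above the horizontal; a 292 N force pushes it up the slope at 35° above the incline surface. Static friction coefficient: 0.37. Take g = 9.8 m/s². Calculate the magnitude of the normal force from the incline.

Axes along / perpendicular to the incline. W sin 20° = 972 N down-slope; W cos 20° = 2671 N into the surface.
Perpendicular: N = W cos 20° − P sin 35° = 2671 − 167.5 = 2503 N.
Along incline: P cos 35° + f = W sin 20° (friction acts up-slope) → f = 972 − 239.2 = 732.8 N.
|f| = 732.8 N ≤ μN = 926.2 N, so the crate is indeed static.

N ≈ 2500 N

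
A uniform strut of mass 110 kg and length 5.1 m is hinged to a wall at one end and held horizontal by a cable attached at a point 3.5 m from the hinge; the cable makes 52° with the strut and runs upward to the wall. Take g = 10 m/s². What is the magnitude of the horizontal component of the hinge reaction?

H_x ≈ 626 N

Take torques about the hinge: T sin 52° · 3.5 = 110×10×2.55 = 2805 N·m.
So T = 2805 / (0.7880 × 3.5) = 1017 N.
ΣF_x = 0: H_x = T cos 52° = 626.14 N.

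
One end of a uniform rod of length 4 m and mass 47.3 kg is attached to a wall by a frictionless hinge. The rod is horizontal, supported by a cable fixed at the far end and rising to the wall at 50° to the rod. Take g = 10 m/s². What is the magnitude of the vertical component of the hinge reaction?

|H_y| ≈ 236 N

Take torques about the hinge: T sin 50° · 4 = 47.3×10×2 = 946 N·m.
So T = 946 / (0.7660 × 4) = 308.73 N.
ΣF_y = 0: H_y = (47.3×10) − T sin 50° = 473 − 236.5 = 236.5 N.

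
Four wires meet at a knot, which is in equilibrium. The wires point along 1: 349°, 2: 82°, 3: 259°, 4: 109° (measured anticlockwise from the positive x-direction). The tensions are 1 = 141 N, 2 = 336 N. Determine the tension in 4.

T_4 ≈ 247 N

Resolve: ΣF_x = 141 cos 349° + 336 cos 82° + T_3 cos 259° + T_4 cos 109° = 0.
        ΣF_y = 141 sin 349° + 336 sin 82° + T_3 sin 259° + T_4 sin 109° = 0.
The known terms sum to (185.2, 305.8) N, so -0.1908 T_3 − 0.3256 T_4 = -185.2 and -0.9816 T_3 + 0.9455 T_4 = -305.8.
Solving simultaneously: T_3 = 549.3 N, T_4 = 246.8 N.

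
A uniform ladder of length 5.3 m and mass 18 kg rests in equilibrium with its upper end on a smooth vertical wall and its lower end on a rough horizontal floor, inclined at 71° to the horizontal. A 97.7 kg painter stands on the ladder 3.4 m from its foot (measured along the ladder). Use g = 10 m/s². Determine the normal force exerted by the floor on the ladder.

ΣF_y = 0: N_floor = 18×10 + 97.7×10 = 1157 N.

N_floor ≈ 1160 N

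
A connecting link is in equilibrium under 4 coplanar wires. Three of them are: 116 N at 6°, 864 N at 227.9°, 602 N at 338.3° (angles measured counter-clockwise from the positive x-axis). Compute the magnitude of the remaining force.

F ≈ 857 N

Sum the known components: ΣF_x = 95.45 N, ΣF_y = -851.5 N.
For equilibrium the remaining force must supply (−ΣF_x, −ΣF_y) = (-95.45, 851.5) N.
Magnitude = √((-95.45)² + (851.5)²) = 856.9 N; direction = atan2(851.5, -95.45) = 96.4°.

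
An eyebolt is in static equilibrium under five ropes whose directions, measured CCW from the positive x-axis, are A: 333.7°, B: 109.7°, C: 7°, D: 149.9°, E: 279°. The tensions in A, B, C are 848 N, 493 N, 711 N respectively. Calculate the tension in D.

Resolve: ΣF_x = 848 cos 333.7° + 493 cos 109.7° + 711 cos 7° + T_D cos 149.9° + T_E cos 279° = 0.
        ΣF_y = 848 sin 333.7° + 493 sin 109.7° + 711 sin 7° + T_D sin 149.9° + T_E sin 279° = 0.
The known terms sum to (1300, 175.1) N, so -0.8652 T_D + 0.1564 T_E = -1300 and 0.5015 T_D − 0.9877 T_E = -175.1.
Solving simultaneously: T_D = 1689 N, T_E = 1035 N.

T_D ≈ 1690 N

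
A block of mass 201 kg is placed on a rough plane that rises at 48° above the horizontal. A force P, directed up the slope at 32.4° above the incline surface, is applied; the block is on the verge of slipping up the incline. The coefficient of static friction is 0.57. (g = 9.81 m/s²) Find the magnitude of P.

On the verge of sliding up the incline, friction equals μN and acts down the slope.
Perpendicular: N + P sin 32.4° = W cos 48° = 1319 N.
Along incline: P cos 32.4° = W sin 48° + μN  with W sin 48° = 1465 N.
Solving the pair for P and N: P = 1929 N, N = 286 N (and f = μN = 163 N).

P ≈ 1930 N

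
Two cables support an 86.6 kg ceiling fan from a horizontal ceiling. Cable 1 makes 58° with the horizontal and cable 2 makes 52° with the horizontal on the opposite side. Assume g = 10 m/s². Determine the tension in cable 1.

T_1 ≈ 567 N

Weight W = 86.6 × 10 = 866 N acts straight down.
Horizontal: T_1 cos 58° = T_2 cos 52°  →  T_2 = 0.8607 T_1.
Vertical: T_1 sin 58° + T_2 sin 52° = 866.
Substituting the horizontal relation into the vertical equation gives 1.526 T_1 = 866, so T_1 = 567.4 N.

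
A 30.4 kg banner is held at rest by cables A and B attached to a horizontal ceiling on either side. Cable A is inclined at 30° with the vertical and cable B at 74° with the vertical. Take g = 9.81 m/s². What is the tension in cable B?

Angles from the horizontal: cable A is 90° − 30° = 60°, cable B is 90° − 74° = 16°.
Weight W = 30.4 × 9.81 = 298.2 N acts straight down.
Horizontal: T_A cos 60° = T_B cos 16°  →  T_A = 1.923 T_B.
Vertical: T_A sin 60° + T_B sin 16° = 298.2.
Substituting the horizontal relation into the vertical equation gives 1.941 T_B = 298.2, so T_B = 153.7 N.

T_B ≈ 154 N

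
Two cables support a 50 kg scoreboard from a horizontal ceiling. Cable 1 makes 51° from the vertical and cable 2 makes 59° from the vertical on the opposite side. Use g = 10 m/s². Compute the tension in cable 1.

Angles from the horizontal: cable 1 is 90° − 51° = 39°, cable 2 is 90° − 59° = 31°.
Weight W = 50 × 10 = 500 N acts straight down.
Horizontal: T_1 cos 39° = T_2 cos 31°  →  T_2 = 0.9066 T_1.
Vertical: T_1 sin 39° + T_2 sin 31° = 500.
Substituting the horizontal relation into the vertical equation gives 1.096 T_1 = 500, so T_1 = 456.1 N.

T_1 ≈ 456 N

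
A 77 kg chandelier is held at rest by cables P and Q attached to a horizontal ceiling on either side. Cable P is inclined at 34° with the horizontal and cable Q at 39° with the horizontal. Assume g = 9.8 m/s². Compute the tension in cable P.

T_P ≈ 613 N

Weight W = 77 × 9.8 = 754.6 N acts straight down.
Horizontal: T_P cos 34° = T_Q cos 39°  →  T_Q = 1.067 T_P.
Vertical: T_P sin 34° + T_Q sin 39° = 754.6.
Substituting the horizontal relation into the vertical equation gives 1.231 T_P = 754.6, so T_P = 613.2 N.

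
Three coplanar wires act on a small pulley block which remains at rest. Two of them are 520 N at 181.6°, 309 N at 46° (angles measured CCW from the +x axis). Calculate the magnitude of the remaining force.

F ≈ 369 N

Sum the known components: ΣF_x = -305.1 N, ΣF_y = 207.8 N.
For equilibrium the remaining force must supply (−ΣF_x, −ΣF_y) = (305.1, -207.8) N.
Magnitude = √((305.1)² + (-207.8)²) = 369.2 N; direction = atan2(-207.8, 305.1) = 325.8°.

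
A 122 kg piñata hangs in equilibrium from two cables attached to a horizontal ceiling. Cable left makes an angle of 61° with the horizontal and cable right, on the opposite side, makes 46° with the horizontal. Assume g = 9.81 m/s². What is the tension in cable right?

Weight W = 122 × 9.81 = 1197 N acts straight down.
Horizontal: T_left cos 61° = T_right cos 46°  →  T_left = 1.433 T_right.
Vertical: T_left sin 61° + T_right sin 46° = 1197.
Substituting the horizontal relation into the vertical equation gives 1.973 T_right = 1197, so T_right = 606.7 N.

T_right ≈ 607 N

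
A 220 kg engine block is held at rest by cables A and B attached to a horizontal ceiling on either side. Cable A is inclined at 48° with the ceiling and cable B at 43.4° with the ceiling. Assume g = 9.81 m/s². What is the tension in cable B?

T_B ≈ 1440 N

Weight W = 220 × 9.81 = 2158 N acts straight down.
Horizontal: T_A cos 48° = T_B cos 43.4°  →  T_A = 1.086 T_B.
Vertical: T_A sin 48° + T_B sin 43.4° = 2158.
Substituting the horizontal relation into the vertical equation gives 1.494 T_B = 2158, so T_B = 1445 N.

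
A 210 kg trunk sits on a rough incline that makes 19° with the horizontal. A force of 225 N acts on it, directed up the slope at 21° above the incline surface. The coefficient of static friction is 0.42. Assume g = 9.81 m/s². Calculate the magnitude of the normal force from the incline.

Axes along / perpendicular to the incline. W sin 19° = 670.7 N down-slope; W cos 19° = 1948 N into the surface.
Perpendicular: N = W cos 19° − P sin 21° = 1948 − 80.63 = 1867 N.
Along incline: P cos 21° + f = W sin 19° (friction acts up-slope) → f = 670.7 − 210.1 = 460.6 N.
|f| = 460.6 N ≤ μN = 784.2 N, so the trunk is indeed static.

N ≈ 1870 N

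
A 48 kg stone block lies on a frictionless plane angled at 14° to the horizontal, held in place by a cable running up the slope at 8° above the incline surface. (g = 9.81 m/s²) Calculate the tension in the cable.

T ≈ 115 N

Take axes along and perpendicular to the incline. Weight components: W sin 14° = 113.9 N down-slope, W cos 14° = 456.9 N into the surface.
Along incline: T cos 8° = W sin 14° → T = 115 N.
Perpendicular: N = W cos 14° − T sin 8° = 440.9 N.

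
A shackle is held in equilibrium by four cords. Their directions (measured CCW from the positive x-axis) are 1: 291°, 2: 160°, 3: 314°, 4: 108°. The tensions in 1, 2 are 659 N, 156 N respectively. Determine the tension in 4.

T_4 ≈ 743 N

Resolve: ΣF_x = 659 cos 291° + 156 cos 160° + T_3 cos 314° + T_4 cos 108° = 0.
        ΣF_y = 659 sin 291° + 156 sin 160° + T_3 sin 314° + T_4 sin 108° = 0.
The known terms sum to (89.57, -561.9) N, so 0.6947 T_3 − 0.3090 T_4 = -89.57 and -0.7193 T_3 + 0.9511 T_4 = 561.9.
Solving simultaneously: T_3 = 201.7 N, T_4 = 743.4 N.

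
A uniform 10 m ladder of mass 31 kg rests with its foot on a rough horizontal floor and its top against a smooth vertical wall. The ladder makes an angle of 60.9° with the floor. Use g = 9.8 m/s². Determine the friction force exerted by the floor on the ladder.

Torques about the foot: N_wall · 10 sin 60.9° = 31×9.8×5 cos 60.9° → N_wall = 84.546 N.
ΣF_x = 0: f_floor = N_wall = 84.546 N.

f ≈ 84.5 N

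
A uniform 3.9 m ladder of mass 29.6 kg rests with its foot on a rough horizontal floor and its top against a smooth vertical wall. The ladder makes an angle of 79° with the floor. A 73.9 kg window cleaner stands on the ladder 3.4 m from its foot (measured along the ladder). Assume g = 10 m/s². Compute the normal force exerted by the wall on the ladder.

Torques about the foot: N_wall · 3.9 sin 79° = 29.6×10×1.95 cos 79° + 73.9×10×3.4 cos 79° → N_wall = 154 N.

N_wall ≈ 154 N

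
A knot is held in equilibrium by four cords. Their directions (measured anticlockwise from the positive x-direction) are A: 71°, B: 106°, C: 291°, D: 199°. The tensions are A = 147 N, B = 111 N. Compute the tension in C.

Resolve: ΣF_x = 147 cos 71° + 111 cos 106° + T_C cos 291° + T_D cos 199° = 0.
        ΣF_y = 147 sin 71° + 111 sin 106° + T_C sin 291° + T_D sin 199° = 0.
The known terms sum to (17.26, 245.7) N, so 0.3584 T_C − 0.9455 T_D = -17.26 and -0.9336 T_C − 0.3256 T_D = -245.7.
Solving simultaneously: T_C = 226.8 N, T_D = 104.2 N.

T_C ≈ 227 N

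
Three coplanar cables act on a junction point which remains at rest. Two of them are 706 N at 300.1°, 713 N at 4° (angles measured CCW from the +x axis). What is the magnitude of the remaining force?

F ≈ 1200 N

Sum the known components: ΣF_x = 1065 N, ΣF_y = -561.1 N.
For equilibrium the remaining force must supply (−ΣF_x, −ΣF_y) = (-1065, 561.1) N.
Magnitude = √((-1065)² + (561.1)²) = 1204 N; direction = atan2(561.1, -1065) = 152.2°.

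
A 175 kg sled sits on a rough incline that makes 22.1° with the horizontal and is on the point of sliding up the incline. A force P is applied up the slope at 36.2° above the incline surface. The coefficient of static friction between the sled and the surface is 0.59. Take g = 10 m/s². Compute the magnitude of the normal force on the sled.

On the verge of sliding up the incline, friction equals μN and acts down the slope.
Perpendicular: N + P sin 36.2° = W cos 22.1° = 1621 N.
Along incline: P cos 36.2° = W sin 22.1° + μN  with W sin 22.1° = 658.4 N.
Solving the pair for P and N: P = 1398 N, N = 795.9 N (and f = μN = 469.6 N).

N ≈ 796 N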